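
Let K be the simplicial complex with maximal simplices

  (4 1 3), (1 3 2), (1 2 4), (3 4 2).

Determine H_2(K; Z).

H_2 = Z.

We work with the vertex ordering 1 < 2 < 3 < 4. The simplices of K, each written with vertices in increasing order, are:

  0-simplices (4): [1], [2], [3], [4]
  1-simplices (6): [1,2], [1,3], [1,4], [2,3], [2,4], [3,4]
  2-simplices (4): [1,2,3], [1,2,4], [1,3,4], [2,3,4]

giving chain groups C_0 ≅ Z^4, C_1 ≅ Z^6, C_2 ≅ Z^4.

Boundary ∂_1: C_1 → C_0 sends each edge [p,q] (with p < q) to q − p. For instance
  ∂[1,4] = [4] − [1].
This gives a 4×6 integer matrix of rank 3; reducing to Smith normal form yields diagonal entries (1,1,1).

The boundary map ∂_2: C_2 → C_1 sends each 2-simplex [p,q,r] to [q,r] − [p,r] + [p,q]. For instance
  ∂[1,3,4] = [3,4] − [1,4] + [1,3],
  ∂[1,2,3] = [2,3] − [1,3] + [1,2].
As a 6×4 matrix over Z this has rank 3, with invariant factors (1,1,1).

Reading off H_k = ker ∂_k / im ∂_{k+1}:

  H_2: rank ker ∂_2 − rank ∂_3 = (4 − 3) − 0 = 1, and there is no ∂_3, so H_2 = Z.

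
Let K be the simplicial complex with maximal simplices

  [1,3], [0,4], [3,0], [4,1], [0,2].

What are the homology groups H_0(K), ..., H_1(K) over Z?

Fix the vertex order 0 < 1 < 2 < 3 < 4 and write every simplex with vertices in increasing order. Then dim K = 1 and the simplices of K are:

  0-simplices (5): [0], [1], [2], [3], [4]
  1-simplices (5): [0,2], [0,3], [0,4], [1,3], [1,4]

giving chain groups C_0 ≅ Z^5, C_1 ≅ Z^5.

The boundary map ∂_1: C_1 → C_0 maps an edge to its endpoints' difference, ∂[p,q] = q − p.
The 5×5 boundary matrix has rank 4 and Smith normal form diag(1,1,1,1).

Computing H_k = (kernel of ∂_k) / (image of ∂_{k+1}):

  H_0: rank C_0 − rank ∂_1 = 5 − 4 = 1, and the invariant factors of ∂_1 are all 1, so H_0 ≅ Z.
  H_1: rank ker ∂_1 − rank ∂_2 = (5 − 4) − 0 = 1, and there is no ∂_2, so H_1 ≅ Z.

As a check, the Euler characteristic is 5 − 5 = 0, which agrees with 1 − 1 = 0.

H_0 = Z,  H_1 = Z.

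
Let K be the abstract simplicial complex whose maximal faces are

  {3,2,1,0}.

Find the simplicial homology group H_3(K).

Fix the vertex order 0 < 1 < 2 < 3 and write every simplex with vertices in increasing order. Then dim K = 3 and the simplices of K are:

  0-simplices (4): [0], [1], [2], [3]
  1-simplices (6): [0,1], [0,2], [0,3], [1,2], [1,3], [2,3]
  2-simplices (4): [0,1,2], [0,1,3], [0,2,3], [1,2,3]
  3-simplices (1): [0,1,2,3]

so the chain groups are C_0 ≅ Z^4, C_1 ≅ Z^6, C_2 ≅ Z^4, C_3 ≅ Z^1.

The boundary map ∂_1: C_1 → C_0 sends each edge [p,q] (with p < q) to q − p.
This gives a 4×6 integer matrix of rank 3; reducing to Smith normal form yields diagonal entries (1,1,1).

The boundary map ∂_2: C_2 → C_1 sends each 2-simplex [p,q,r] to [q,r] − [p,r] + [p,q]. For instance
  ∂[0,2,3] = [2,3] − [0,3] + [0,2],
  ∂[0,1,2] = [1,2] − [0,2] + [0,1].
This gives a 6×4 integer matrix of rank 3; reducing to Smith normal form yields diagonal entries (1,1,1).

∂_3: C_3 → C_2 sends each 3-simplex σ to the alternating sum Σ_i (−1)^i (σ with its i-th vertex removed). For instance
  ∂[0,1,2,3] = [1,2,3] − [0,2,3] + [0,1,3] − [0,1,2].
As a 4×1 matrix over Z this has rank 1, with invariant factors (1).

Now H_k = ker ∂_k / im ∂_{k+1}, so:

  H_3: rank ker ∂_3 − rank ∂_4 = (1 − 1) − 0 = 0, and there is no ∂_4, so H_3 ≅ 0.

H_3 = 0.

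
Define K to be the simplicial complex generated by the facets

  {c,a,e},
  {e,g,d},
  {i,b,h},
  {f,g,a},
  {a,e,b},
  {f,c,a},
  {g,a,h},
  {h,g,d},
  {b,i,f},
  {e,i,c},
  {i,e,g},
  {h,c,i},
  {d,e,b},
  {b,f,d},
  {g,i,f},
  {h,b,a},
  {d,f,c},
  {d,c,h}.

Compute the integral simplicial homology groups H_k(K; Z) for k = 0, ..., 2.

Fix the vertex order a < b < c < d < e < f < g < h < i and write every simplex with vertices in increasing order. Then dim K = 2 and the simplices of K are:

  0-simplices (9): a, b, c, d, e, f, g, h, i
  1-simplices (27): ab, ac, ae, af, ag, ah, bd, be, bf, bh, bi, cd, ce, cf, ch, ci, de, df, dg, dh, eg, ei, fg, fi, gh, gi, hi
  2-simplices (18): abe, abh, ace, acf, afg, agh, bde, bdf, bfi, bhi, cdf, cdh, cei, chi, deg, dgh, egi, fgi

so the chain groups are C_0 ≅ Z^9, C_1 ≅ Z^27, C_2 ≅ Z^18.

The boundary map ∂_1: C_1 → C_0 is given by ∂[p,q] = [q] − [p].
This gives a 9×27 integer matrix of rank 8; reducing to Smith normal form yields diagonal entries (1,1,1,1,1,1,1,1).

The boundary map ∂_2: C_2 → C_1 sends each 2-simplex [p,q,r] to [q,r] − [p,r] + [p,q]. For instance
  ∂chi = hi − ci + ch,
  ∂cdf = df − cf + cd.
The resulting 27×18 matrix has rank 17, and its Smith normal form has invariant factors (1,1,1,1,1,1,1,1,1,1,1,1,1,1,1,1,1).

From H_k ≅ ker(∂_k) / im(∂_{k+1}) we obtain:

  H_0: rank C_0 − rank ∂_1 = 9 − 8 = 1, and the invariant factors of ∂_1 are all 1, so H_0 ≅ Z.
  H_1: rank ker ∂_1 − rank ∂_2 = (27 − 8) − 17 = 2, and the invariant factors of ∂_2 are all 1, so H_1 ≅ Z^2.
  H_2: rank ker ∂_2 − rank ∂_3 = (18 − 17) − 0 = 1, and there is no ∂_3, so H_2 ≅ Z.

As a check, the Euler characteristic is 9 − 27 + 18 = 0, which agrees with 1 − 2 + 1 = 0.

H_0 = Z,  H_1 = Z^2,  H_2 = Z.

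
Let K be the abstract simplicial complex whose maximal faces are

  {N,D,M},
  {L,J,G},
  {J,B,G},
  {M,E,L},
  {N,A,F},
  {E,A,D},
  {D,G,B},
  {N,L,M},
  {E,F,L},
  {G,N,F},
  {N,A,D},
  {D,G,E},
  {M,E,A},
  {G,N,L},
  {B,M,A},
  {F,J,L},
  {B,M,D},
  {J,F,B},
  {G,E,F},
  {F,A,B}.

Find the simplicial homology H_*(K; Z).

K has 10 vertices, 30 edges, 20 triangles.
rank ∂_0 = 0, rank ∂_1 = 9 ⇒ b_0 = 10 − 0 − 9 = 1; all invariant factors of ∂_1 are 1 so no torsion. So H_0 ≅ Z.
rank ∂_1 = 9, rank ∂_2 = 20 ⇒ b_1 = 30 − 9 − 20 = 1; ∂_2 has invariant factor(s) [2] giving torsion. So H_1 ≅ Z ⊕ Z/2.
rank ∂_2 = 20, rank ∂_3 = 0 ⇒ b_2 = 20 − 20 − 0 = 0. So H_2 ≅ 0.

H_0 = Z,  H_1 = Z ⊕ Z/2,  H_2 = 0.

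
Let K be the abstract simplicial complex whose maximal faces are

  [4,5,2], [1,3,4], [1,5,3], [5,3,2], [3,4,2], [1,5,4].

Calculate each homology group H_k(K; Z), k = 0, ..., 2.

We work with the vertex ordering 1 < 2 < 3 < 4 < 5. The simplices of K, each written with vertices in increasing order, are:

  0-simplices (5): [1], [2], [3], [4], [5]
  1-simplices (9): [1,3], [1,4], [1,5], [2,3], [2,4], [2,5], [3,4], [3,5], [4,5]
  2-simplices (6): [1,3,4], [1,3,5], [1,4,5], [2,3,4], [2,3,5], [2,4,5]

Hence C_0 ≅ Z^5, C_1 ≅ Z^9, C_2 ≅ Z^6.

Boundary ∂_1: C_1 → C_0 maps an edge to its endpoints' difference, ∂[p,q] = q − p.
This gives a 5×9 integer matrix of rank 4; reducing to Smith normal form yields diagonal entries (1,1,1,1).

Boundary ∂_2: C_2 → C_1 acts by ∂[p,q,r] = [q,r] − [p,r] + [p,q]. For instance
  ∂[1,4,5] = [4,5] − [1,5] + [1,4],
  ∂[1,3,4] = [3,4] − [1,4] + [1,3].
The resulting 9×6 matrix has rank 5, and its Smith normal form has invariant factors (1,1,1,1,1).

Reading off H_k = ker ∂_k / im ∂_{k+1}:

  H_0: rank C_0 − rank ∂_1 = 5 − 4 = 1, and the invariant factors of ∂_1 are all 1, so H_0 = Z.
  H_1: rank ker ∂_1 − rank ∂_2 = (9 − 4) − 5 = 0, and the invariant factors of ∂_2 are all 1, so H_1 = 0.
  H_2: rank ker ∂_2 − rank ∂_3 = (6 − 5) − 0 = 1, and there is no ∂_3, so H_2 = Z.

H_0 = Z,  H_1 = 0,  H_2 = Z.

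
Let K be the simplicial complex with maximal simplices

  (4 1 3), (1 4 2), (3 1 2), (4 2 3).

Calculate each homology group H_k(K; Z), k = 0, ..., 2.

H_0 ≅ Z,  H_1 = 0,  H_2 ≅ Z.

Fix the vertex order 1 < 2 < 3 < 4 and write every simplex with vertices in increasing order. Then dim K = 2 and the simplices of K are:

  0-simplices (4): [1], [2], [3], [4]
  1-simplices (6): [1,2], [1,3], [1,4], [2,3], [2,4], [3,4]
  2-simplices (4): [1,2,3], [1,2,4], [1,3,4], [2,3,4]

giving chain groups C_0 ≅ Z^4, C_1 ≅ Z^6, C_2 ≅ Z^4.

The boundary map ∂_1: C_1 → C_0 sends each edge [p,q] (with p < q) to q − p. For instance
  ∂[1,2] = [2] − [1].
As a 4×6 matrix over Z this has rank 3, with invariant factors (1,1,1).

The boundary map ∂_2: C_2 → C_1 acts by ∂[p,q,r] = [q,r] − [p,r] + [p,q]. For instance
  ∂[2,3,4] = [3,4] − [2,4] + [2,3],
  ∂[1,3,4] = [3,4] − [1,4] + [1,3].
This gives a 6×4 integer matrix of rank 3; reducing to Smith normal form yields diagonal entries (1,1,1).

Computing H_k = (kernel of ∂_k) / (image of ∂_{k+1}):

  H_0: rank C_0 − rank ∂_1 = 4 − 3 = 1, and the invariant factors of ∂_1 are all 1, so H_0 = Z.
  H_1: rank ker ∂_1 − rank ∂_2 = (6 − 3) − 3 = 0, and the invariant factors of ∂_2 are all 1, so H_1 = 0.
  H_2: rank ker ∂_2 − rank ∂_3 = (4 − 3) − 0 = 1, and there is no ∂_3, so H_2 = Z.

(K is a triangulation of the 2-sphere S^2.)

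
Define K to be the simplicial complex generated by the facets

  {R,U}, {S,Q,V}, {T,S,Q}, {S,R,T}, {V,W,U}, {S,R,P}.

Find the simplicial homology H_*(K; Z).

We work with the vertex ordering P < Q < R < S < T < U < V < W. The simplices of K, each written with vertices in increasing order, are:

  0-simplices (8): P, Q, R, S, T, U, V, W
  1-simplices (13): PR, PS, QS, QT, QV, RS, RT, RU, ST, SV, UV, UW, VW
  2-simplices (5): PRS, QST, QSV, RST, UVW

so the chain groups are C_0 ≅ Z^8, C_1 ≅ Z^13, C_2 ≅ Z^5.

Boundary ∂_1: C_1 → C_0 maps an edge to its endpoints' difference, ∂[p,q] = q − p. For instance
  ∂RS = S − R.
The resulting 8×13 matrix has rank 7, and its Smith normal form has invariant factors (1,1,1,1,1,1,1).

The boundary map ∂_2: C_2 → C_1 maps a triangle to the signed sum of its edges. For instance
  ∂PRS = RS − PS + PR,
  ∂QST = ST − QT + QS.
This gives a 13×5 integer matrix of rank 5; reducing to Smith normal form yields diagonal entries (1,1,1,1,1).

Reading off H_k = ker ∂_k / im ∂_{k+1}:

  H_0: rank C_0 − rank ∂_1 = 8 − 7 = 1, and the invariant factors of ∂_1 are all 1, so H_0 ≅ Z.
  H_1: rank ker ∂_1 − rank ∂_2 = (13 − 7) − 5 = 1, and the invariant factors of ∂_2 are all 1, so H_1 ≅ Z.
  H_2: rank ker ∂_2 − rank ∂_3 = (5 − 5) − 0 = 0, and there is no ∂_3, so H_2 ≅ 0.

As a check, the Euler characteristic is 8 − 13 + 5 = 0, which agrees with 1 − 1 + 0 = 0.

H_0 = Z,  H_1 = Z,  H_2 = 0.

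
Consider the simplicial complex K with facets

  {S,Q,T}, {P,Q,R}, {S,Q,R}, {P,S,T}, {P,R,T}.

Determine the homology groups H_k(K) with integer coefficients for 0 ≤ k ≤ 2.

H_0 = Z,  H_1 = Z,  H_2 = 0.

Take the total order P < Q < R < S < T on the vertex set. Then K (dimension 2) consists of the simplices:

  0-simplices (5): P, Q, R, S, T
  1-simplices (10): PQ, PR, PS, PT, QR, QS, QT, RS, RT, ST
  2-simplices (5): PQR, PRT, PST, QRS, QST

Hence C_0 ≅ Z^5, C_1 ≅ Z^10, C_2 ≅ Z^5.

Boundary ∂_1: C_1 → C_0 maps an edge to its endpoints' difference, ∂[p,q] = q − p.
The 5×10 boundary matrix has rank 4 and Smith normal form diag(1,1,1,1).

The boundary map ∂_2: C_2 → C_1 sends each 2-simplex [p,q,r] to [q,r] − [p,r] + [p,q]. For instance
  ∂PRT = RT − PT + PR,
  ∂PQR = QR − PR + PQ.
As a 10×5 matrix over Z this has rank 5, with invariant factors (1,1,1,1,1).

Now H_k = ker ∂_k / im ∂_{k+1}, so:

  H_0: rank C_0 − rank ∂_1 = 5 − 4 = 1, and the invariant factors of ∂_1 are all 1, so H_0 ≅ Z.
  H_1: rank ker ∂_1 − rank ∂_2 = (10 − 4) − 5 = 1, and the invariant factors of ∂_2 are all 1, so H_1 ≅ Z.
  H_2: rank ker ∂_2 − rank ∂_3 = (5 − 5) − 0 = 0, and there is no ∂_3, so H_2 ≅ 0.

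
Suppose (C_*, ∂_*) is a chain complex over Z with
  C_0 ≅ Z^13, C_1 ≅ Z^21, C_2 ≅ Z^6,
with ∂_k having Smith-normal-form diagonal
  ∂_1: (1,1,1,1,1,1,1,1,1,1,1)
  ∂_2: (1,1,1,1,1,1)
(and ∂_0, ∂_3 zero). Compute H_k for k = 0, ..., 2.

H_0: b_0 = 13 − 0 − 11 = 2; torsion from ∂_1 factors > 1: none. So H_0 = Z^2.
H_1: b_1 = 21 − 11 − 6 = 4; torsion from ∂_2 factors > 1: none. So H_1 = Z^4.
H_2: b_2 = 6 − 6 − 0 = 0; torsion from ∂_3 factors > 1: none. So H_2 = 0.

H_0 = Z^2,  H_1 = Z^4,  H_2 = 0.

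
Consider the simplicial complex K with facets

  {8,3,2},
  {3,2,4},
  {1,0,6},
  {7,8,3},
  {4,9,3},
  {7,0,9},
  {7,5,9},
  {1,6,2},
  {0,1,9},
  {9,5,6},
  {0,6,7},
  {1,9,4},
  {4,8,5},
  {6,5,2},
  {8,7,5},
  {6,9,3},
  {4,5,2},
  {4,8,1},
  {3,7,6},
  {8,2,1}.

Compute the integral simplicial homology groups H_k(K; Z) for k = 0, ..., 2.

K has 10 vertices, 30 edges, 20 triangles.
rank ∂_0 = 0, rank ∂_1 = 9 ⇒ b_0 = 10 − 0 − 9 = 1; all invariant factors of ∂_1 are 1 so no torsion. So H_0 = Z.
rank ∂_1 = 9, rank ∂_2 = 20 ⇒ b_1 = 30 − 9 − 20 = 1; ∂_2 has invariant factor(s) [2] giving torsion. So H_1 = Z ⊕ Z/2Z.
rank ∂_2 = 20, rank ∂_3 = 0 ⇒ b_2 = 20 − 20 − 0 = 0. So H_2 = 0.

H_0 ≅ Z,  H_1 ≅ Z ⊕ Z/2Z,  H_2 = 0.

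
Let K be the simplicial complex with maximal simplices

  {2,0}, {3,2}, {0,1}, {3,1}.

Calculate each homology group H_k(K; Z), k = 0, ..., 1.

H_0 = Z,  H_1 = Z.

Fix the vertex order 0 < 1 < 2 < 3 and write every simplex with vertices in increasing order. Then dim K = 1 and the simplices of K are:

  0-simplices (4): [0], [1], [2], [3]
  1-simplices (4): [0,1], [0,2], [1,3], [2,3]

giving chain groups C_0 ≅ Z^4, C_1 ≅ Z^4.

∂_1: C_1 → C_0 sends each edge [p,q] (with p < q) to q − p. For instance
  ∂[1,3] = [3] − [1].
The 4×4 boundary matrix has rank 3 and Smith normal form diag(1,1,1).

Computing H_k = (kernel of ∂_k) / (image of ∂_{k+1}):

  H_0: rank C_0 − rank ∂_1 = 4 − 3 = 1, and the invariant factors of ∂_1 are all 1, so H_0 = Z.
  H_1: rank ker ∂_1 − rank ∂_2 = (4 − 3) − 0 = 1, and there is no ∂_2, so H_1 = Z.

(K is a triangulation of the circle S^1.)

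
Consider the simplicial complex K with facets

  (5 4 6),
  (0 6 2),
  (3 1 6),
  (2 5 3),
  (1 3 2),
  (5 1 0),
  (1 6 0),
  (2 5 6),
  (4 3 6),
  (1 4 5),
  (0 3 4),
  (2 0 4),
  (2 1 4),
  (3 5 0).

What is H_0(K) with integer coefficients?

Fix the vertex order 0 < 1 < 2 < 3 < 4 < 5 < 6 and write every simplex with vertices in increasing order. Then dim K = 2 and the simplices of K are:

  0-simplices (7): [0], [1], [2], [3], [4], [5], [6]
  1-simplices (21): [0,1], [0,2], [0,3], [0,4], [0,5], [0,6], [1,2], [1,3], [1,4], [1,5], [1,6], [2,3], [2,4], [2,5], [2,6], [3,4], [3,5], [3,6], [4,5], [4,6], [5,6]
  2-simplices (14): [0,1,5], [0,1,6], [0,2,4], [0,2,6], [0,3,4], [0,3,5], [1,2,3], [1,2,4], [1,3,6], [1,4,5], [2,3,5], [2,5,6], [3,4,6], [4,5,6]

Hence C_0 ≅ Z^7, C_1 ≅ Z^21, C_2 ≅ Z^14.

∂_1: C_1 → C_0 is given by ∂[p,q] = [q] − [p]. For instance
  ∂[5,6] = [6] − [5].
This gives a 7×21 integer matrix of rank 6; reducing to Smith normal form yields diagonal entries (1,1,1,1,1,1).

∂_2: C_2 → C_1 maps a triangle to the signed sum of its edges. For instance
  ∂[1,2,3] = [2,3] − [1,3] + [1,2],
  ∂[0,1,5] = [1,5] − [0,5] + [0,1].
This gives a 21×14 integer matrix of rank 13; reducing to Smith normal form yields diagonal entries (1,1,1,1,1,1,1,1,1,1,1,1,1).

Computing H_k = (kernel of ∂_k) / (image of ∂_{k+1}):

  H_0: rank C_0 − rank ∂_1 = 7 − 6 = 1, and the invariant factors of ∂_1 are all 1, so H_0 ≅ Z.

H_0 = Z.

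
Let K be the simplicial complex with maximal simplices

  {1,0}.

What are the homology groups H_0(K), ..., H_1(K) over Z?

We work with the vertex ordering 0 < 1. The simplices of K, each written with vertices in increasing order, are:

  0-simplices (2): [0], [1]
  1-simplices (1): [0,1]

Hence C_0 ≅ Z^2, C_1 ≅ Z^1.

The boundary map ∂_1: C_1 → C_0 sends each edge [p,q] (with p < q) to q − p. For instance
  ∂[0,1] = [1] − [0].
The 2×1 boundary matrix has rank 1 and Smith normal form diag(1).

Computing H_k = (kernel of ∂_k) / (image of ∂_{k+1}):

  H_0: rank C_0 − rank ∂_1 = 2 − 1 = 1, and the invariant factors of ∂_1 are all 1, so H_0 = Z.
  H_1: rank ker ∂_1 − rank ∂_2 = (1 − 1) − 0 = 0, and there is no ∂_2, so H_1 = 0.

H_0 ≅ Z,  H_1 = 0.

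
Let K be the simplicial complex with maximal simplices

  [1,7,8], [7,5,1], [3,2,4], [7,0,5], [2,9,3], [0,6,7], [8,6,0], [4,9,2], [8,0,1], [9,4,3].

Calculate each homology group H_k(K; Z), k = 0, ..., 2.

H_0 ≅ Z^2,  H_1 ≅ Z,  H_2 ≅ Z.

Order the vertices as 0 < 1 < 2 < 3 < 4 < 5 < 6 < 7 < 8 < 9. Listing each simplex with vertices in this order, K has dimension 2 with simplices:

  0-simplices (10): [0], [1], [2], [3], [4], [5], [6], [7], [8], [9]
  1-simplices (18): [0,1], [0,5], [0,6], [0,7], [0,8], [1,5], [1,7], [1,8], [2,3], [2,4], [2,9], [3,4], [3,9], [4,9], [5,7], [6,7], [6,8], [7,8]
  2-simplices (10): [0,1,8], [0,5,7], [0,6,7], [0,6,8], [1,5,7], [1,7,8], [2,3,4], [2,3,9], [2,4,9], [3,4,9]

so the chain groups are C_0 ≅ Z^10, C_1 ≅ Z^18, C_2 ≅ Z^10.

The boundary map ∂_1: C_1 → C_0 maps an edge to its endpoints' difference, ∂[p,q] = q − p.
This gives a 10×18 integer matrix of rank 8; reducing to Smith normal form yields diagonal entries (1,1,1,1,1,1,1,1).

Boundary ∂_2: C_2 → C_1 acts by ∂[p,q,r] = [q,r] − [p,r] + [p,q]. For instance
  ∂[1,5,7] = [5,7] − [1,7] + [1,5],
  ∂[0,1,8] = [1,8] − [0,8] + [0,1].
The resulting 18×10 matrix has rank 9, and its Smith normal form has invariant factors (1,1,1,1,1,1,1,1,1).

Reading off H_k = ker ∂_k / im ∂_{k+1}:

  H_0: rank C_0 − rank ∂_1 = 10 − 8 = 2, and the invariant factors of ∂_1 are all 1, so H_0 ≅ Z^2.
  H_1: rank ker ∂_1 − rank ∂_2 = (18 − 8) − 9 = 1, and the invariant factors of ∂_2 are all 1, so H_1 ≅ Z.
  H_2: rank ker ∂_2 − rank ∂_3 = (10 − 9) − 0 = 1, and there is no ∂_3, so H_2 ≅ Z.

As a check, the Euler characteristic is 10 − 18 + 10 = 2, which agrees with 2 − 1 + 1 = 2.
(K is a triangulation of the disjoint union of the 2-sphere S^2 and the cylinder S^1 x I.)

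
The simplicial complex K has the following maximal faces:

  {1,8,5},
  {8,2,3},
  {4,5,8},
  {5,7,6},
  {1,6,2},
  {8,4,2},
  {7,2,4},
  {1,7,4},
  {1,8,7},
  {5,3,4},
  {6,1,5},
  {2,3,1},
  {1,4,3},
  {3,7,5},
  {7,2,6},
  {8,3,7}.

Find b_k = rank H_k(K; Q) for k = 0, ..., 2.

b_0 = 1, b_1 = 2, b_2 = 1.

Fix the vertex order 1 < 2 < 3 < 4 < 5 < 6 < 7 < 8 and write every simplex with vertices in increasing order. Then dim K = 2 and the simplices of K are:

  0-simplices (8): [1], [2], [3], [4], [5], [6], [7], [8]
  1-simplices (24): (24 of them)
  2-simplices (16): [1,2,3], [1,2,6], [1,3,4], [1,4,7], [1,5,6], [1,5,8], [1,7,8], [2,3,8], [2,4,7], [2,4,8], [2,6,7], [3,4,5], [3,5,7], [3,7,8], [4,5,8], [5,6,7]

so the chain groups are C_0 ≅ Z^8, C_1 ≅ Z^24, C_2 ≅ Z^16.

Boundary ∂_1: C_1 → C_0 maps an edge to its endpoints' difference, ∂[p,q] = q − p. For instance
  ∂[5,8] = [8] − [5].
The resulting 8×24 matrix has rank 7, and its Smith normal form has invariant factors (1,1,1,1,1,1,1).

The boundary map ∂_2: C_2 → C_1 maps a triangle to the signed sum of its edges. For instance
  ∂[3,4,5] = [4,5] − [3,5] + [3,4],
  ∂[2,6,7] = [6,7] − [2,7] + [2,6].
As a 24×16 matrix over Z this has rank 15, with invariant factors (1,1,1,1,1,1,1,1,1,1,1,1,1,1,1).

Computing H_k = (kernel of ∂_k) / (image of ∂_{k+1}):

  H_0: rank C_0 − rank ∂_1 = 8 − 7 = 1, and the invariant factors of ∂_1 are all 1, so H_0 = Z.
  H_1: rank ker ∂_1 − rank ∂_2 = (24 − 7) − 15 = 2, and the invariant factors of ∂_2 are all 1, so H_1 = Z^2.
  H_2: rank ker ∂_2 − rank ∂_3 = (16 − 15) − 0 = 1, and there is no ∂_3, so H_2 = Z.

Hence the Betti numbers are b_0 = 1, b_1 = 2, b_2 = 1.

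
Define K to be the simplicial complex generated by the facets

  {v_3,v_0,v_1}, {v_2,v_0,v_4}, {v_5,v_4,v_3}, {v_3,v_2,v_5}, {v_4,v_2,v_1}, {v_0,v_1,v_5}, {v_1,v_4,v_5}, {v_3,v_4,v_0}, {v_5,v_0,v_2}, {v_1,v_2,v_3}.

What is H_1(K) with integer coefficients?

H_1 ≅ Z/2.

We work with the vertex ordering v_0 < v_1 < v_2 < v_3 < v_4 < v_5. The simplices of K, each written with vertices in increasing order, are:

  0-simplices (6): [v_0], [v_1], [v_2], [v_3], [v_4], [v_5]
  1-simplices (15): (15 of them)
  2-simplices (10): [v_0,v_1,v_3], [v_0,v_1,v_5], [v_0,v_2,v_4], [v_0,v_2,v_5], [v_0,v_3,v_4], [v_1,v_2,v_3], [v_1,v_2,v_4], [v_1,v_4,v_5], [v_2,v_3,v_5], [v_3,v_4,v_5]

giving chain groups C_0 ≅ Z^6, C_1 ≅ Z^15, C_2 ≅ Z^10.

Boundary ∂_1: C_1 → C_0 maps an edge to its endpoints' difference, ∂[p,q] = q − p. For instance
  ∂[v_0,v_5] = [v_5] − [v_0].
The resulting 6×15 matrix has rank 5, and its Smith normal form has invariant factors (1,1,1,1,1).

Boundary ∂_2: C_2 → C_1 acts by ∂[p,q,r] = [q,r] − [p,r] + [p,q]. For instance
  ∂[v_1,v_4,v_5] = [v_4,v_5] − [v_1,v_5] + [v_1,v_4],
  ∂[v_0,v_2,v_4] = [v_2,v_4] − [v_0,v_4] + [v_0,v_2].
This gives a 15×10 integer matrix of rank 10; reducing to Smith normal form yields diagonal entries (1,1,1,1,1,1,1,1,1,2).

Now H_k = ker ∂_k / im ∂_{k+1}, so:

  H_1: rank ker ∂_1 − rank ∂_2 = (15 − 5) − 10 = 0, and ∂_2 has invariant factor 2 > 1, so H_1 ≅ Z/2.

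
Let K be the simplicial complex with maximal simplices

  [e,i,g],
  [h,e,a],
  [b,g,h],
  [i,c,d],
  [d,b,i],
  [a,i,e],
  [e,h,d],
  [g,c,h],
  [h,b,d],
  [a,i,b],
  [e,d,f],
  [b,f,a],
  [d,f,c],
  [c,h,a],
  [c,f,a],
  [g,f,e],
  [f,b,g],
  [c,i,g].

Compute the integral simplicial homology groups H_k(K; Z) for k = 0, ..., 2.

H_0 ≅ Z,  H_1 ≅ Z^2,  H_2 ≅ Z.

Order the vertices as a < b < c < d < e < f < g < h < i. Listing each simplex with vertices in this order, K has dimension 2 with simplices:

  0-simplices (9): a, b, c, d, e, f, g, h, i
  1-simplices (27): ab, ac, ae, af, ah, ai, bd, bf, bg, bh, bi, cd, cf, cg, ch, ci, de, df, dh, di, ef, eg, eh, ei, fg, gh, gi
  2-simplices (18): abf, abi, acf, ach, aeh, aei, bdh, bdi, bfg, bgh, cdf, cdi, cgh, cgi, def, deh, efg, egi

so the chain groups are C_0 ≅ Z^9, C_1 ≅ Z^27, C_2 ≅ Z^18.

The boundary map ∂_1: C_1 → C_0 sends each edge [p,q] (with p < q) to q − p.
As a 9×27 matrix over Z this has rank 8, with invariant factors (1,1,1,1,1,1,1,1).

Boundary ∂_2: C_2 → C_1 sends each 2-simplex [p,q,r] to [q,r] − [p,r] + [p,q]. For instance
  ∂efg = fg − eg + ef,
  ∂bdh = dh − bh + bd.
This gives a 27×18 integer matrix of rank 17; reducing to Smith normal form yields diagonal entries (1,1,1,1,1,1,1,1,1,1,1,1,1,1,1,1,1).

Reading off H_k = ker ∂_k / im ∂_{k+1}:

  H_0: rank C_0 − rank ∂_1 = 9 − 8 = 1, and the invariant factors of ∂_1 are all 1, so H_0 ≅ Z.
  H_1: rank ker ∂_1 − rank ∂_2 = (27 − 8) − 17 = 2, and the invariant factors of ∂_2 are all 1, so H_1 ≅ Z^2.
  H_2: rank ker ∂_2 − rank ∂_3 = (18 − 17) − 0 = 1, and there is no ∂_3, so H_2 ≅ Z.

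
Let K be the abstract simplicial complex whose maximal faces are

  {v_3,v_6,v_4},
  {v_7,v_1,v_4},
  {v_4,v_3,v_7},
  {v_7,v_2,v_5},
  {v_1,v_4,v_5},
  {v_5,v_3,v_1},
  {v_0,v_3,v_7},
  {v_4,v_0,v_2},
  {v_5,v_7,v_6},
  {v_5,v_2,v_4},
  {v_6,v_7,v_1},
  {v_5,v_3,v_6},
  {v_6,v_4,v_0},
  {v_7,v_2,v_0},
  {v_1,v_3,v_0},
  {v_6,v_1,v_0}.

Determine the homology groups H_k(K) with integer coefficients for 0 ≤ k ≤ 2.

H_0 ≅ Z,  H_1 ≅ Z^2,  H_2 ≅ Z.

Order the vertices as v_0 < v_1 < v_2 < v_3 < v_4 < v_5 < v_6 < v_7. Listing each simplex with vertices in this order, K has dimension 2 with simplices:

  0-simplices (8): [v_0], [v_1], [v_2], [v_3], [v_4], [v_5], [v_6], [v_7]
  1-simplices (24): (24 of them)
  2-simplices (16): (16 of them)

giving chain groups C_0 ≅ Z^8, C_1 ≅ Z^24, C_2 ≅ Z^16.

Boundary ∂_1: C_1 → C_0 maps an edge to its endpoints' difference, ∂[p,q] = q − p. For instance
  ∂[v_3,v_7] = [v_7] − [v_3].
The resulting 8×24 matrix has rank 7, and its Smith normal form has invariant factors (1,1,1,1,1,1,1).

Boundary ∂_2: C_2 → C_1 acts by ∂[p,q,r] = [q,r] − [p,r] + [p,q]. For instance
  ∂[v_2,v_5,v_7] = [v_5,v_7] − [v_2,v_7] + [v_2,v_5],
  ∂[v_3,v_4,v_6] = [v_4,v_6] − [v_3,v_6] + [v_3,v_4].
The 24×16 boundary matrix has rank 15 and Smith normal form diag(1,1,1,1,1,1,1,1,1,1,1,1,1,1,1).

Reading off H_k = ker ∂_k / im ∂_{k+1}:

  H_0: rank C_0 − rank ∂_1 = 8 − 7 = 1, and the invariant factors of ∂_1 are all 1, so H_0 = Z.
  H_1: rank ker ∂_1 − rank ∂_2 = (24 − 7) − 15 = 2, and the invariant factors of ∂_2 are all 1, so H_1 = Z^2.
  H_2: rank ker ∂_2 − rank ∂_3 = (16 − 15) − 0 = 1, and there is no ∂_3, so H_2 = Z.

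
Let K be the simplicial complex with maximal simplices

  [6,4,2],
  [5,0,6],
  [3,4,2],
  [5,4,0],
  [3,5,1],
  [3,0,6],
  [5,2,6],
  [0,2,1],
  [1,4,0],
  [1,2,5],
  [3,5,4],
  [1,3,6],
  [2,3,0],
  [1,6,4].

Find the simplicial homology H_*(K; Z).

H_0 = Z,  H_1 = Z^2,  H_2 = Z.

Take the total order 0 < 1 < 2 < 3 < 4 < 5 < 6 on the vertex set. Then K (dimension 2) consists of the simplices:

  0-simplices (7): [0], [1], [2], [3], [4], [5], [6]
  1-simplices (21): [0,1], [0,2], [0,3], [0,4], [0,5], [0,6], [1,2], [1,3], [1,4], [1,5], [1,6], [2,3], [2,4], [2,5], [2,6], [3,4], [3,5], [3,6], [4,5], [4,6], [5,6]
  2-simplices (14): [0,1,2], [0,1,4], [0,2,3], [0,3,6], [0,4,5], [0,5,6], [1,2,5], [1,3,5], [1,3,6], [1,4,6], [2,3,4], [2,4,6], [2,5,6], [3,4,5]

so the chain groups are C_0 ≅ Z^7, C_1 ≅ Z^21, C_2 ≅ Z^14.

The boundary map ∂_1: C_1 → C_0 is given by ∂[p,q] = [q] − [p].
This gives a 7×21 integer matrix of rank 6; reducing to Smith normal form yields diagonal entries (1,1,1,1,1,1).

Boundary ∂_2: C_2 → C_1 acts by ∂[p,q,r] = [q,r] − [p,r] + [p,q]. For instance
  ∂[0,4,5] = [4,5] − [0,5] + [0,4],
  ∂[1,4,6] = [4,6] − [1,6] + [1,4].
The resulting 21×14 matrix has rank 13, and its Smith normal form has invariant factors (1,1,1,1,1,1,1,1,1,1,1,1,1).

From H_k ≅ ker(∂_k) / im(∂_{k+1}) we obtain:

  H_0: rank C_0 − rank ∂_1 = 7 − 6 = 1, and the invariant factors of ∂_1 are all 1, so H_0 ≅ Z.
  H_1: rank ker ∂_1 − rank ∂_2 = (21 − 6) − 13 = 2, and the invariant factors of ∂_2 are all 1, so H_1 ≅ Z^2.
  H_2: rank ker ∂_2 − rank ∂_3 = (14 − 13) − 0 = 1, and there is no ∂_3, so H_2 ≅ Z.

As a check, the Euler characteristic is 7 − 21 + 14 = 0, which agrees with 1 − 2 + 1 = 0.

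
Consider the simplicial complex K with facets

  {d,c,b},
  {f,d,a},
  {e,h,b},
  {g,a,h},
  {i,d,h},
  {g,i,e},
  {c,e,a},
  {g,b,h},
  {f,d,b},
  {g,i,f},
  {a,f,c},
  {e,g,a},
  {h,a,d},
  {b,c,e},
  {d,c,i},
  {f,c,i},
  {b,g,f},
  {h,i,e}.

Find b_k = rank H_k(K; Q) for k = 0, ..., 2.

We work with the vertex ordering a < b < c < d < e < f < g < h < i. The simplices of K, each written with vertices in increasing order, are:

  0-simplices (9): a, b, c, d, e, f, g, h, i
  1-simplices (27): ac, ad, ae, af, ag, ah, bc, bd, be, bf, bg, bh, cd, ce, cf, ci, df, dh, di, eg, eh, ei, fg, fi, gh, gi, hi
  2-simplices (18): ace, acf, adf, adh, aeg, agh, bcd, bce, bdf, beh, bfg, bgh, cdi, cfi, dhi, egi, ehi, fgi

Hence C_0 ≅ Z^9, C_1 ≅ Z^27, C_2 ≅ Z^18.

Boundary ∂_1: C_1 → C_0 sends each edge [p,q] (with p < q) to q − p. For instance
  ∂ah = h − a.
This gives a 9×27 integer matrix of rank 8; reducing to Smith normal form yields diagonal entries (1,1,1,1,1,1,1,1).

Boundary ∂_2: C_2 → C_1 sends each 2-simplex [p,q,r] to [q,r] − [p,r] + [p,q]. For instance
  ∂adh = dh − ah + ad,
  ∂agh = gh − ah + ag.
As a 27×18 matrix over Z this has rank 18, with invariant factors (1,1,1,1,1,1,1,1,1,1,1,1,1,1,1,1,1,2).

Now H_k = ker ∂_k / im ∂_{k+1}, so:

  H_0: rank C_0 − rank ∂_1 = 9 − 8 = 1, and the invariant factors of ∂_1 are all 1, so H_0 ≅ Z.
  H_1: rank ker ∂_1 − rank ∂_2 = (27 − 8) − 18 = 1, and ∂_2 has invariant factor 2 > 1, so H_1 ≅ Z ⊕ Z/2.
  H_2: rank ker ∂_2 − rank ∂_3 = (18 − 18) − 0 = 0, and there is no ∂_3, so H_2 ≅ 0.

Hence the Betti numbers are b_0 = 1, b_1 = 1, b_2 = 0.

b_0 = 1, b_1 = 1, b_2 = 0.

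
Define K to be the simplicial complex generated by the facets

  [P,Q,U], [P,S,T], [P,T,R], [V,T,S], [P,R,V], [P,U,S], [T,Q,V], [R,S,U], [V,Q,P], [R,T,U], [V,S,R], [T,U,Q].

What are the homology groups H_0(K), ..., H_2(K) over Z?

Order the vertices as P < Q < R < S < T < U < V. Listing each simplex with vertices in this order, K has dimension 2 with simplices:

  0-simplices (7): P, Q, R, S, T, U, V
  1-simplices (18): PQ, PR, PS, PT, PU, PV, QT, QU, QV, RS, RT, RU, RV, ST, SU, SV, TU, TV
  2-simplices (12): PQU, PQV, PRT, PRV, PST, PSU, QTU, QTV, RSU, RSV, RTU, STV

Hence C_0 ≅ Z^7, C_1 ≅ Z^18, C_2 ≅ Z^12.

∂_1: C_1 → C_0 is given by ∂[p,q] = [q] − [p]. For instance
  ∂QV = V − Q.
This gives a 7×18 integer matrix of rank 6; reducing to Smith normal form yields diagonal entries (1,1,1,1,1,1).

∂_2: C_2 → C_1 maps a triangle to the signed sum of its edges. For instance
  ∂QTU = TU − QU + QT,
  ∂PQV = QV − PV + PQ.
The 18×12 boundary matrix has rank 12 and Smith normal form diag(1,1,1,1,1,1,1,1,1,1,1,2).

Reading off H_k = ker ∂_k / im ∂_{k+1}:

  H_0: rank C_0 − rank ∂_1 = 7 − 6 = 1, and the invariant factors of ∂_1 are all 1, so H_0 ≅ Z.
  H_1: rank ker ∂_1 − rank ∂_2 = (18 − 6) − 12 = 0, and ∂_2 has invariant factor 2 > 1, so H_1 ≅ Z_2.
  H_2: rank ker ∂_2 − rank ∂_3 = (12 − 12) − 0 = 0, and there is no ∂_3, so H_2 ≅ 0.

As a check, the Euler characteristic is 7 − 18 + 12 = 1, which agrees with 1 − 0 + 0 = 1.
(K is a triangulation of the real projective plane RP^2.)

H_0 ≅ Z,  H_1 ≅ Z_2,  H_2 = 0.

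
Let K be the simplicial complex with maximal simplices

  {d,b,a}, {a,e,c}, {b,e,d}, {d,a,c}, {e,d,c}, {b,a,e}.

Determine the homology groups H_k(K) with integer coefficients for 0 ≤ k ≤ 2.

K has 5 vertices, 9 edges, 6 triangles.
rank ∂_0 = 0, rank ∂_1 = 4 ⇒ b_0 = 5 − 0 − 4 = 1; all invariant factors of ∂_1 are 1 so no torsion. So H_0 ≅ Z.
rank ∂_1 = 4, rank ∂_2 = 5 ⇒ b_1 = 9 − 4 − 5 = 0; all invariant factors of ∂_2 are 1 so no torsion. So H_1 ≅ 0.
rank ∂_2 = 5, rank ∂_3 = 0 ⇒ b_2 = 6 − 5 − 0 = 1. So H_2 ≅ Z.

H_0 ≅ Z,  H_1 = 0,  H_2 ≅ Z.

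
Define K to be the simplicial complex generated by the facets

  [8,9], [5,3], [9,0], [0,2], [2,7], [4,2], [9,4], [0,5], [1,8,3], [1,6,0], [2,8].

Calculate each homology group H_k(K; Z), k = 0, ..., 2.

We work with the vertex ordering 0 < 1 < 2 < 3 < 4 < 5 < 6 < 7 < 8 < 9. The simplices of K, each written with vertices in increasing order, are:

  0-simplices (10): [0], [1], [2], [3], [4], [5], [6], [7], [8], [9]
  1-simplices (15): [0,1], [0,2], [0,5], [0,6], [0,9], [1,3], [1,6], [1,8], [2,4], [2,7], [2,8], [3,5], [3,8], [4,9], [8,9]
  2-simplices (2): [0,1,6], [1,3,8]

giving chain groups C_0 ≅ Z^10, C_1 ≅ Z^15, C_2 ≅ Z^2.

Boundary ∂_1: C_1 → C_0 sends each edge [p,q] (with p < q) to q − p. For instance
  ∂[0,9] = [9] − [0].
This gives a 10×15 integer matrix of rank 9; reducing to Smith normal form yields diagonal entries (1,1,1,1,1,1,1,1,1).

Boundary ∂_2: C_2 → C_1 maps a triangle to the signed sum of its edges. For instance
  ∂[0,1,6] = [1,6] − [0,6] + [0,1],
  ∂[1,3,8] = [3,8] − [1,8] + [1,3].
The 15×2 boundary matrix has rank 2 and Smith normal form diag(1,1).

From H_k ≅ ker(∂_k) / im(∂_{k+1}) we obtain:

  H_0: rank C_0 − rank ∂_1 = 10 − 9 = 1, and the invariant factors of ∂_1 are all 1, so H_0 ≅ Z.
  H_1: rank ker ∂_1 − rank ∂_2 = (15 − 9) − 2 = 4, and the invariant factors of ∂_2 are all 1, so H_1 ≅ Z^4.
  H_2: rank ker ∂_2 − rank ∂_3 = (2 − 2) − 0 = 0, and there is no ∂_3, so H_2 ≅ 0.

As a check, the Euler characteristic is 10 − 15 + 2 = -3, which agrees with 1 − 4 + 0 = -3.

H_0 ≅ Z,  H_1 ≅ Z^4,  H_2 = 0.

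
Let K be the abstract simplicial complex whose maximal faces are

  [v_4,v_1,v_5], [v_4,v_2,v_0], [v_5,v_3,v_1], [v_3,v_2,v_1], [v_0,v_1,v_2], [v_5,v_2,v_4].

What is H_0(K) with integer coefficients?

Order the vertices as v_0 < v_1 < v_2 < v_3 < v_4 < v_5. Listing each simplex with vertices in this order, K has dimension 2 with simplices:

  0-simplices (6): [v_0], [v_1], [v_2], [v_3], [v_4], [v_5]
  1-simplices (12): [v_0,v_1], [v_0,v_2], [v_0,v_4], [v_1,v_2], [v_1,v_3], [v_1,v_4], [v_1,v_5], [v_2,v_3], [v_2,v_4], [v_2,v_5], [v_3,v_5], [v_4,v_5]
  2-simplices (6): [v_0,v_1,v_2], [v_0,v_2,v_4], [v_1,v_2,v_3], [v_1,v_3,v_5], [v_1,v_4,v_5], [v_2,v_4,v_5]

so the chain groups are C_0 ≅ Z^6, C_1 ≅ Z^12, C_2 ≅ Z^6.

∂_1: C_1 → C_0 is given by ∂[p,q] = [q] − [p].
This gives a 6×12 integer matrix of rank 5; reducing to Smith normal form yields diagonal entries (1,1,1,1,1).

Boundary ∂_2: C_2 → C_1 acts by ∂[p,q,r] = [q,r] − [p,r] + [p,q]. For instance
  ∂[v_1,v_3,v_5] = [v_3,v_5] − [v_1,v_5] + [v_1,v_3],
  ∂[v_1,v_4,v_5] = [v_4,v_5] − [v_1,v_5] + [v_1,v_4].
As a 12×6 matrix over Z this has rank 6, with invariant factors (1,1,1,1,1,1).

Reading off H_k = ker ∂_k / im ∂_{k+1}:

  H_0: rank C_0 − rank ∂_1 = 6 − 5 = 1, and the invariant factors of ∂_1 are all 1, so H_0 = Z.

H_0 = Z.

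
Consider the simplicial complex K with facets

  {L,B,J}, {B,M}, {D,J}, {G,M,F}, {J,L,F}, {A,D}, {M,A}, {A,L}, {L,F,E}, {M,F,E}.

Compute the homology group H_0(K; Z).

H_0 ≅ Z.

We work with the vertex ordering A < B < D < E < F < G < J < L < M. The simplices of K, each written with vertices in increasing order, are:

  0-simplices (9): A, B, D, E, F, G, J, L, M
  1-simplices (16): AD, AL, AM, BJ, BL, BM, DJ, EF, EL, EM, FG, FJ, FL, FM, GM, JL
  2-simplices (5): BJL, EFL, EFM, FGM, FJL

so the chain groups are C_0 ≅ Z^9, C_1 ≅ Z^16, C_2 ≅ Z^5.

∂_1: C_1 → C_0 sends each edge [p,q] (with p < q) to q − p.
The resulting 9×16 matrix has rank 8, and its Smith normal form has invariant factors (1,1,1,1,1,1,1,1).

Boundary ∂_2: C_2 → C_1 sends each 2-simplex [p,q,r] to [q,r] − [p,r] + [p,q]. For instance
  ∂FGM = GM − FM + FG,
  ∂FJL = JL − FL + FJ.
As a 16×5 matrix over Z this has rank 5, with invariant factors (1,1,1,1,1).

From H_k ≅ ker(∂_k) / im(∂_{k+1}) we obtain:

  H_0: rank C_0 − rank ∂_1 = 9 − 8 = 1, and the invariant factors of ∂_1 are all 1, so H_0 ≅ Z.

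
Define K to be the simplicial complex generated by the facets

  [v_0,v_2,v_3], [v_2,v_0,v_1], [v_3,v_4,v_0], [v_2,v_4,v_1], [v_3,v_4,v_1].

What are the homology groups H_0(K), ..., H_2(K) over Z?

H_0 = Z,  H_1 = Z,  H_2 = 0.

Take the total order v_0 < v_1 < v_2 < v_3 < v_4 on the vertex set. Then K (dimension 2) consists of the simplices:

  0-simplices (5): [v_0], [v_1], [v_2], [v_3], [v_4]
  1-simplices (10): [v_0,v_1], [v_0,v_2], [v_0,v_3], [v_0,v_4], [v_1,v_2], [v_1,v_3], [v_1,v_4], [v_2,v_3], [v_2,v_4], [v_3,v_4]
  2-simplices (5): [v_0,v_1,v_2], [v_0,v_2,v_3], [v_0,v_3,v_4], [v_1,v_2,v_4], [v_1,v_3,v_4]

Hence C_0 ≅ Z^5, C_1 ≅ Z^10, C_2 ≅ Z^5.

The boundary map ∂_1: C_1 → C_0 is given by ∂[p,q] = [q] − [p].
As a 5×10 matrix over Z this has rank 4, with invariant factors (1,1,1,1).

Boundary ∂_2: C_2 → C_1 acts by ∂[p,q,r] = [q,r] − [p,r] + [p,q]. For instance
  ∂[v_1,v_2,v_4] = [v_2,v_4] − [v_1,v_4] + [v_1,v_2],
  ∂[v_0,v_3,v_4] = [v_3,v_4] − [v_0,v_4] + [v_0,v_3].
The 10×5 boundary matrix has rank 5 and Smith normal form diag(1,1,1,1,1).

Computing H_k = (kernel of ∂_k) / (image of ∂_{k+1}):

  H_0: rank C_0 − rank ∂_1 = 5 − 4 = 1, and the invariant factors of ∂_1 are all 1, so H_0 = Z.
  H_1: rank ker ∂_1 − rank ∂_2 = (10 − 4) − 5 = 1, and the invariant factors of ∂_2 are all 1, so H_1 = Z.
  H_2: rank ker ∂_2 − rank ∂_3 = (5 − 5) − 0 = 0, and there is no ∂_3, so H_2 = 0.

As a check, the Euler characteristic is 5 − 10 + 5 = 0, which agrees with 1 − 1 + 0 = 0.
(K is a triangulation of the Möbius band.)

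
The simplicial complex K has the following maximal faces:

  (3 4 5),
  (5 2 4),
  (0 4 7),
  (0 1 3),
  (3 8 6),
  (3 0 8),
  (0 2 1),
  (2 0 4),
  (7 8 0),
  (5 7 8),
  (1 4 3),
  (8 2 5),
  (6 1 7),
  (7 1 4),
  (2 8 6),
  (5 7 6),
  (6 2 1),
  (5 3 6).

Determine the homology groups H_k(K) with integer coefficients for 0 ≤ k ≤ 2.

H_0 ≅ Z,  H_1 ≅ Z ⊕ Z/2Z,  H_2 = 0.

We work with the vertex ordering 0 < 1 < 2 < 3 < 4 < 5 < 6 < 7 < 8. The simplices of K, each written with vertices in increasing order, are:

  0-simplices (9): [0], [1], [2], [3], [4], [5], [6], [7], [8]
  1-simplices (27): (27 of them)
  2-simplices (18): [0,1,2], [0,1,3], [0,2,4], [0,3,8], [0,4,7], [0,7,8], [1,2,6], [1,3,4], [1,4,7], [1,6,7], [2,4,5], [2,5,8], [2,6,8], [3,4,5], [3,5,6], [3,6,8], [5,6,7], [5,7,8]

so the chain groups are C_0 ≅ Z^9, C_1 ≅ Z^27, C_2 ≅ Z^18.

Boundary ∂_1: C_1 → C_0 is given by ∂[p,q] = [q] − [p].
This gives a 9×27 integer matrix of rank 8; reducing to Smith normal form yields diagonal entries (1,1,1,1,1,1,1,1).

Boundary ∂_2: C_2 → C_1 sends each 2-simplex [p,q,r] to [q,r] − [p,r] + [p,q]. For instance
  ∂[0,1,3] = [1,3] − [0,3] + [0,1],
  ∂[2,6,8] = [6,8] − [2,8] + [2,6].
The resulting 27×18 matrix has rank 18, and its Smith normal form has invariant factors (1,1,1,1,1,1,1,1,1,1,1,1,1,1,1,1,1,2).

From H_k ≅ ker(∂_k) / im(∂_{k+1}) we obtain:

  H_0: rank C_0 − rank ∂_1 = 9 − 8 = 1, and the invariant factors of ∂_1 are all 1, so H_0 = Z.
  H_1: rank ker ∂_1 − rank ∂_2 = (27 − 8) − 18 = 1, and ∂_2 has invariant factor 2 > 1, so H_1 = Z ⊕ Z/2Z.
  H_2: rank ker ∂_2 − rank ∂_3 = (18 − 18) − 0 = 0, and there is no ∂_3, so H_2 = 0.

As a check, the Euler characteristic is 9 − 27 + 18 = 0, which agrees with 1 − 1 + 0 = 0.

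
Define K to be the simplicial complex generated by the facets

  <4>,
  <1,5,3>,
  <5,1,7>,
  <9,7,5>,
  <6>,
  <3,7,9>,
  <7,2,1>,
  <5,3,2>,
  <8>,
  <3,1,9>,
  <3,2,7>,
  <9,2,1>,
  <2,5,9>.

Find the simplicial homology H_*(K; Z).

Fix the vertex order 1 < 2 < 3 < 4 < 5 < 6 < 7 < 8 < 9 and write every simplex with vertices in increasing order. Then dim K = 2 and the simplices of K are:

  0-simplices (9): [1], [2], [3], [4], [5], [6], [7], [8], [9]
  1-simplices (15): [1,2], [1,3], [1,5], [1,7], [1,9], [2,3], [2,5], [2,7], [2,9], [3,5], [3,7], [3,9], [5,7], [5,9], [7,9]
  2-simplices (10): [1,2,7], [1,2,9], [1,3,5], [1,3,9], [1,5,7], [2,3,5], [2,3,7], [2,5,9], [3,7,9], [5,7,9]

giving chain groups C_0 ≅ Z^9, C_1 ≅ Z^15, C_2 ≅ Z^10.

∂_1: C_1 → C_0 sends each edge [p,q] (with p < q) to q − p.
The 9×15 boundary matrix has rank 5 and Smith normal form diag(1,1,1,1,1).

∂_2: C_2 → C_1 sends each 2-simplex [p,q,r] to [q,r] − [p,r] + [p,q]. For instance
  ∂[1,5,7] = [5,7] − [1,7] + [1,5],
  ∂[1,3,5] = [3,5] − [1,5] + [1,3].
This gives a 15×10 integer matrix of rank 10; reducing to Smith normal form yields diagonal entries (1,1,1,1,1,1,1,1,1,2).

Now H_k = ker ∂_k / im ∂_{k+1}, so:

  H_0: rank C_0 − rank ∂_1 = 9 − 5 = 4, and the invariant factors of ∂_1 are all 1, so H_0 ≅ Z^4.
  H_1: rank ker ∂_1 − rank ∂_2 = (15 − 5) − 10 = 0, and ∂_2 has invariant factor 2 > 1, so H_1 ≅ Z_2.
  H_2: rank ker ∂_2 − rank ∂_3 = (10 − 10) − 0 = 0, and there is no ∂_3, so H_2 ≅ 0.

As a check, the Euler characteristic is 9 − 15 + 10 = 4, which agrees with 4 − 0 + 0 = 4.

H_0 ≅ Z^4,  H_1 ≅ Z_2,  H_2 = 0.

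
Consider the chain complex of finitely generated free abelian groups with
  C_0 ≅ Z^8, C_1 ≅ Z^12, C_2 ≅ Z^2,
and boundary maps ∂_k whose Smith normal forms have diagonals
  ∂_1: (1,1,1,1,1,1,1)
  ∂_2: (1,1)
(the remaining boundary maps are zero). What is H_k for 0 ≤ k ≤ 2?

H_0 ≅ Z,  H_1 ≅ Z^3,  H_2 = 0.

H_0: b_0 = 8 − 0 − 7 = 1; torsion from ∂_1 factors > 1: none. So H_0 ≅ Z.
H_1: b_1 = 12 − 7 − 2 = 3; torsion from ∂_2 factors > 1: none. So H_1 ≅ Z^3.
H_2: b_2 = 2 − 2 − 0 = 0; torsion from ∂_3 factors > 1: none. So H_2 ≅ 0.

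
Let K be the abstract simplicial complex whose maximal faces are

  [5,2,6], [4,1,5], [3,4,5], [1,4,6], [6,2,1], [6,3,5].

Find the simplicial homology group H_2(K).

Fix the vertex order 1 < 2 < 3 < 4 < 5 < 6 and write every simplex with vertices in increasing order. Then dim K = 2 and the simplices of K are:

  0-simplices (6): [1], [2], [3], [4], [5], [6]
  1-simplices (12): [1,2], [1,4], [1,5], [1,6], [2,5], [2,6], [3,4], [3,5], [3,6], [4,5], [4,6], [5,6]
  2-simplices (6): [1,2,6], [1,4,5], [1,4,6], [2,5,6], [3,4,5], [3,5,6]

Hence C_0 ≅ Z^6, C_1 ≅ Z^12, C_2 ≅ Z^6.

∂_1: C_1 → C_0 sends each edge [p,q] (with p < q) to q − p. For instance
  ∂[2,6] = [6] − [2].
The 6×12 boundary matrix has rank 5 and Smith normal form diag(1,1,1,1,1).

The boundary map ∂_2: C_2 → C_1 acts by ∂[p,q,r] = [q,r] − [p,r] + [p,q]. For instance
  ∂[1,4,6] = [4,6] − [1,6] + [1,4],
  ∂[3,4,5] = [4,5] − [3,5] + [3,4].
The 12×6 boundary matrix has rank 6 and Smith normal form diag(1,1,1,1,1,1).

Reading off H_k = ker ∂_k / im ∂_{k+1}:

  H_2: rank ker ∂_2 − rank ∂_3 = (6 − 6) − 0 = 0, and there is no ∂_3, so H_2 ≅ 0.

H_2 ≅ 0.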